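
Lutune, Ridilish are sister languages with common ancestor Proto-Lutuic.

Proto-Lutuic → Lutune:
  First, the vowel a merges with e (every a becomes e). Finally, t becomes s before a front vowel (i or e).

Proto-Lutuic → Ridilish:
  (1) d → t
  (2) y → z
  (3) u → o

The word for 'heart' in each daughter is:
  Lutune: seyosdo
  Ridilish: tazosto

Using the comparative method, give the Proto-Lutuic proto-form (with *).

*tayosdo

Position 1: Lutune has s, Ridilish has t. Taking the neighbouring segments as reconstructed: Lutune s could go back to *t or *s; Ridilish t could go back to *t or *d — the one source consistent with every daughter is *t.
Position 6: Lutune has d, Ridilish has t. Lutune preserves d here (none of its changes turn any other segment into d), so the proto-segment is *d.
Position 3: Lutune has y, Ridilish has z. Lutune preserves y here (none of its changes turn any other segment into y), so the proto-segment is *y.
Verify the candidate proto-form against each daughter:
Lutune: *tayosdo
  tayosdo → teyosdo   [vowel merger]
  teyosdo → seyosdo   [palatalisation]
  giving Lutune seyosdo.
Ridilish: *tayosdo > tayosto > tazosto  (by unconditioned shift, unconditioned shift)
*tayosdo is the unique common source.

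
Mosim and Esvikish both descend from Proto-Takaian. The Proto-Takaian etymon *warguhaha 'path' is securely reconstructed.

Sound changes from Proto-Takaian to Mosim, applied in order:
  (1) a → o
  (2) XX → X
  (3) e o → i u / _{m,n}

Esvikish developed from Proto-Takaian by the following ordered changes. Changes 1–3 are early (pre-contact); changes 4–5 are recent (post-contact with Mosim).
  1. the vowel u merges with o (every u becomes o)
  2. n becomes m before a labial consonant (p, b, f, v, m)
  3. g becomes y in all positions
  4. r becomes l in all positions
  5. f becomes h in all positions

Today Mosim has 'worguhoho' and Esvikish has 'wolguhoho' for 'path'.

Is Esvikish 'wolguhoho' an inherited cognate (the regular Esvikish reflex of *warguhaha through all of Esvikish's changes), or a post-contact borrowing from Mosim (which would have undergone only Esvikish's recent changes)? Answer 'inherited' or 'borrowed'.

If inherited, *warguhaha would pass through all of Esvikish's changes:
Esvikish: *warguhaha
  warguhaha → wargohaha   [vowel merger]
  wargohaha (rule 2 does not apply)
  wargohaha → waryohaha   [unconditioned shift]
  waryohaha → walyohaha   [unconditioned shift]
  walyohaha (rule 5 does not apply)
  giving Esvikish walyohaha.
If borrowed from Mosim 'worguhoho' after the early changes, it would undergo only the recent ones:
  rule 4 (unconditioned shift): worguhoho → wolguhoho
  rule 5 (unconditioned shift): no change (wolguhoho)
  ⇒ as a loan: wolguhoho
Esvikish 'wolguhoho' matches the loan outcome 'wolguhoho', not the inherited 'walyohaha' — it skipped the early Esvikish changes, so it was borrowed from Mosim.

borrowed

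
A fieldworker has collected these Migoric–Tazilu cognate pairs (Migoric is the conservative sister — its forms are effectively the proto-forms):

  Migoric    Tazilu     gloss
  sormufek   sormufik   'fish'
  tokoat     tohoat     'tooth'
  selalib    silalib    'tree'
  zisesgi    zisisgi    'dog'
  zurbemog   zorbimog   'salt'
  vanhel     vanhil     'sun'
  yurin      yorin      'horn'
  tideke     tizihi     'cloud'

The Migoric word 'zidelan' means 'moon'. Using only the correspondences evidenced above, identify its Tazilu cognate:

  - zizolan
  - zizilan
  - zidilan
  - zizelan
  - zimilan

tideke ~ tizihi — Migoric d corresponds to Tazilu z between vowels (before a front vowel).
sormufek ~ sormufik, selalib ~ silalib — Migoric e corresponds to Tazilu i after a consonant, before a consonant other than r, m, n, p, b, f, v.
Applying these to Migoric 'zidelan':
  zidelan → zizelan   (d→z between vowels (before a front vowel))
  zizelan → zizilan   (e→i after a consonant, before a consonant other than r, m, n, p, b, f, v)
So the Tazilu cognate is 'zizilan'.

zizilan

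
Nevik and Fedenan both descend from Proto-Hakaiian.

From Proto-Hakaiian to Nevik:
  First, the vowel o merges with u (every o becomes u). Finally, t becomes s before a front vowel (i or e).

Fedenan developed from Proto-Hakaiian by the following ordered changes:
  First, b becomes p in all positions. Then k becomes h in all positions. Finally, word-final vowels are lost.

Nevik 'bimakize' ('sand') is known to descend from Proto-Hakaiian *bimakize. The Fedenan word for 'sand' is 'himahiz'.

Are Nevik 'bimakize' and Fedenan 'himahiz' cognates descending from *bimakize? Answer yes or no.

no

Derive the expected Fedenan reflex of *bimakize:
Fedenan: *bimakize
  bimakize → pimakize   [unconditioned shift]
  pimakize → pimahize   [unconditioned shift]
  pimahize → pimahiz   [apocope]
  giving Fedenan pimahiz.
The regular Fedenan reflex would be 'pimahiz', but the attested form is 'himahiz'. The correspondence is irregular, so they are not cognates (the Fedenan form has a different source).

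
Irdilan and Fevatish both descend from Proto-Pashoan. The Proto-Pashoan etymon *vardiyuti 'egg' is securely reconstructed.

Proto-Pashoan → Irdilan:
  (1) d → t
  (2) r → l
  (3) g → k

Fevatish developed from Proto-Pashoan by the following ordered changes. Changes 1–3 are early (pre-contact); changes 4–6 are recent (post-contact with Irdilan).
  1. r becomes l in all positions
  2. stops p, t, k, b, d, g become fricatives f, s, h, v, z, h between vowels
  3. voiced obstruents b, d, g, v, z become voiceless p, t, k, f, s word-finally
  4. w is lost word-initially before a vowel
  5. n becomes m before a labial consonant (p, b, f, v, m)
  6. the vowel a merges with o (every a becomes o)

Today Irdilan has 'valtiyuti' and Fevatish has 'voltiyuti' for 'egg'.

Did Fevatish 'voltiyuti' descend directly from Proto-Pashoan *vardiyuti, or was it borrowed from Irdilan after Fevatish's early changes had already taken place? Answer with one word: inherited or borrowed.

borrowed

If inherited, *vardiyuti would pass through all of Fevatish's changes:
Fevatish: *vardiyuti > valdiyuti > valdiyusi > voldiyusi  (by unconditioned shift, intervocalic lenition, vowel merger)
If borrowed from Irdilan 'valtiyuti' after the early changes, it would undergo only the recent ones:
  rule 4 (glide loss): no change (valtiyuti)
  rule 5 (nasal place assimilation): no change (valtiyuti)
  rule 6 (vowel merger): valtiyuti → voltiyuti
  ⇒ as a loan: voltiyuti
Fevatish 'voltiyuti' matches the loan outcome 'voltiyuti', not the inherited 'voldiyusi' — it skipped the early Fevatish changes, so it was borrowed from Irdilan.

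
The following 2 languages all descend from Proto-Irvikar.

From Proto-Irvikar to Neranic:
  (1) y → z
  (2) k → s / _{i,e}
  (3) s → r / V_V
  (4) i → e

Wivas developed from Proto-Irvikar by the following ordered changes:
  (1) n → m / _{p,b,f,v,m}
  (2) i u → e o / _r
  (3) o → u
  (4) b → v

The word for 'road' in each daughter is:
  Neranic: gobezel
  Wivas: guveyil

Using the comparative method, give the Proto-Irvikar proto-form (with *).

*gobeyil

Position 6: Neranic has e, Wivas has i. Wivas preserves i here (none of its changes turn any other segment into i), so the proto-segment is *i.
Position 3: Neranic has b, Wivas has v. Neranic preserves b here (none of its changes turn any other segment into b), so the proto-segment is *b.
Verify the candidate proto-form against each daughter:
Neranic: start from *gobeyil.
  rule 1 (unconditioned shift): gobeyil → gobezil
  rule 2: no change — gobezil
  rule 3: no change — gobezil
  rule 4 (vowel merger): gobezil → gobezel
  ⇒ Neranic gobezel
Wivas: *gobeyil
  gobeyil (rule 1 does not apply)
  gobeyil (rule 2 does not apply)
  gobeyil → gubeyil   [vowel merger]
  gubeyil → guveyil   [unconditioned shift]
  giving Wivas guveyil.
No other proto-form is consistent with every reflex, so the reconstruction is *gobeyil.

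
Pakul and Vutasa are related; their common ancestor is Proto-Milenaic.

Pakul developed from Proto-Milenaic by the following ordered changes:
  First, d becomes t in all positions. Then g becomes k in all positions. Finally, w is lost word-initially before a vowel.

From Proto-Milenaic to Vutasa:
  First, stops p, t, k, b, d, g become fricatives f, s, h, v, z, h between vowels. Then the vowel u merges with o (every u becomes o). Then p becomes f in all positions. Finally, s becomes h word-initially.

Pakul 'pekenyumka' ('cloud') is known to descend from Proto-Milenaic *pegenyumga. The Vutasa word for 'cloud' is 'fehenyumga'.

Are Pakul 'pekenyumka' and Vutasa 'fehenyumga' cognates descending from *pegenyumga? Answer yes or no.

Derive the expected Vutasa reflex of *pegenyumga:
Vutasa: start from *pegenyumga.
  rule 1 (intervocalic lenition): pegenyumga → pehenyumga
  rule 2 (vowel merger): pehenyumga → pehenyomga
  rule 3 (unconditioned shift): pehenyomga → fehenyomga
  rule 4: no change — fehenyomga
  ⇒ Vutasa fehenyomga
The regular Vutasa reflex would be 'fehenyomga', but the attested form is 'fehenyumga'. The correspondence is irregular, so they are not cognates (the Vutasa form has a different source).

no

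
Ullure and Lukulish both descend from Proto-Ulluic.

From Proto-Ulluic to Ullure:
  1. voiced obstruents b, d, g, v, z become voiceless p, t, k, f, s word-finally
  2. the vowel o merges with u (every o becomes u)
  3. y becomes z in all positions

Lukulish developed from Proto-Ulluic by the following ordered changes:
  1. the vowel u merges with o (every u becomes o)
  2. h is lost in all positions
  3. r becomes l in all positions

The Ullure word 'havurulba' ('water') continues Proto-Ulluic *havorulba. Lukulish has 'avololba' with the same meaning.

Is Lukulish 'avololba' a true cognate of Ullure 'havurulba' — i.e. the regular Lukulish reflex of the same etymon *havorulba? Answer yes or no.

yes

Derive the expected Lukulish reflex of *havorulba:
Lukulish: *havorulba
  havorulba → havorolba   [vowel merger]
  havorolba → avorolba   [h-loss]
  avorolba → avololba   [unconditioned shift]
  giving Lukulish avololba.
Lukulish 'avololba' matches the regular reflex exactly, so the pair is cognate.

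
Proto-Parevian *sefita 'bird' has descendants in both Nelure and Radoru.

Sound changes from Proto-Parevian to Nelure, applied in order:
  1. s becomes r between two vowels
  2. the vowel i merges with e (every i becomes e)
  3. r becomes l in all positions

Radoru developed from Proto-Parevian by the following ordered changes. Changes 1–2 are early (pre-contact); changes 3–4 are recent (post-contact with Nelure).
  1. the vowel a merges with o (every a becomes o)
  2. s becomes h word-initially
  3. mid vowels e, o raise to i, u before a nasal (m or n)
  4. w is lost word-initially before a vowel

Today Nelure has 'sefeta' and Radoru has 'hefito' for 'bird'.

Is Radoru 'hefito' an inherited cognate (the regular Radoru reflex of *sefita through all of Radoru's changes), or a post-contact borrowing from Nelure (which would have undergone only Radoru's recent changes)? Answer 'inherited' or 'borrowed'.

If inherited, *sefita would pass through all of Radoru's changes:
Radoru: start from *sefita.
  rule 1 (vowel merger): sefita → sefito
  rule 2 (debuccalisation): sefito → hefito
  rule 3: no change — hefito
  rule 4: no change — hefito
  ⇒ Radoru hefito
If borrowed from Nelure 'sefeta' after the early changes, it would undergo only the recent ones:
  rule 3 (pre-nasal raising): no change (sefeta)
  rule 4 (glide loss): no change (sefeta)
  ⇒ as a loan: sefeta
Radoru 'hefito' matches the inherited outcome exactly, so it is an inherited cognate, not a loan.

inherited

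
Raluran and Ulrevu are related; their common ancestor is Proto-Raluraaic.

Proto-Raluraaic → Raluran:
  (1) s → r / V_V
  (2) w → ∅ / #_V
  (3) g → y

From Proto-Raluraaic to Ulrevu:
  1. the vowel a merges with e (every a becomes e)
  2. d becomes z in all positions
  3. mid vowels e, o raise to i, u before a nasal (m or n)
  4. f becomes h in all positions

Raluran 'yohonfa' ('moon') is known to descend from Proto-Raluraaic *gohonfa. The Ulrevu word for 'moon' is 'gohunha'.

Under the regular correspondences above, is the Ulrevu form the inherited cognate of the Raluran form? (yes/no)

no

Derive the expected Ulrevu reflex of *gohonfa:
Ulrevu: *gohonfa
  gohonfa → gohonfe   [vowel merger]
  gohonfe (rule 2 does not apply)
  gohonfe → gohunfe   [pre-nasal raising]
  gohunfe → gohunhe   [unconditioned shift]
  giving Ulrevu gohunhe.
The regular Ulrevu reflex would be 'gohunhe', but the attested form is 'gohunha'. The correspondence is irregular, so they are not cognates (the Ulrevu form has a different source).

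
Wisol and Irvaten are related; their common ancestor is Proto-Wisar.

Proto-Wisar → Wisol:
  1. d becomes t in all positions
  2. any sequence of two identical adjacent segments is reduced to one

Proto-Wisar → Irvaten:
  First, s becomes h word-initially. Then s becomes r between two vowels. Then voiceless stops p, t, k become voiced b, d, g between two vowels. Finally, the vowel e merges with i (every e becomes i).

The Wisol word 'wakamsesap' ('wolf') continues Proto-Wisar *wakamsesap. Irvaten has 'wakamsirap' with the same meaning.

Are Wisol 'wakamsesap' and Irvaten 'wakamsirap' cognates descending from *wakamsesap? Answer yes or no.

Derive the expected Irvaten reflex of *wakamsesap:
Irvaten: *wakamsesap > wakamserap > wagamserap > wagamsirap  (by rhotacism, intervocalic voicing, vowel merger)
The regular Irvaten reflex would be 'wagamsirap', but the attested form is 'wakamsirap'. The correspondence is irregular, so they are not cognates (the Irvaten form has a different source).

no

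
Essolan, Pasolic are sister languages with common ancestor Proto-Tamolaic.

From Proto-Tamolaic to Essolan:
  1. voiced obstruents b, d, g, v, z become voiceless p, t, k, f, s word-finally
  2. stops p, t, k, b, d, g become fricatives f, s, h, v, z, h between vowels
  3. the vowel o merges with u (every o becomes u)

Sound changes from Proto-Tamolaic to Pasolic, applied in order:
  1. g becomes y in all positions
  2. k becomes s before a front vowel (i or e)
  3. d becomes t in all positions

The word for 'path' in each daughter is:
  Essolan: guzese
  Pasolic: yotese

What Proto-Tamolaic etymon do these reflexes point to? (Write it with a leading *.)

Position 3: Essolan has z, Pasolic has t. Taking the neighbouring segments as reconstructed: Essolan z could go back to *d or *z; Pasolic t could go back to *t or *d — the one source consistent with every daughter is *d.
Position 2: Essolan has u, Pasolic has o. Pasolic preserves o here (none of its changes turn any other segment into o), so the proto-segment is *o.
Position 1: Essolan has g, Pasolic has y. Essolan preserves g here (none of its changes turn any other segment into g), so the proto-segment is *g.
This points to *godese. Verify forward in each daughter:
Essolan: start from *godese.
  rule 1: no change — godese
  rule 2 (intervocalic lenition): godese → gozese
  rule 3 (vowel merger): gozese → guzese
  ⇒ Essolan guzese
Pasolic: *godese > yodese > yotese  (by unconditioned shift, unconditioned shift)
Only *godese yields all of Essolan guzese, Pasolic yotese.

*godese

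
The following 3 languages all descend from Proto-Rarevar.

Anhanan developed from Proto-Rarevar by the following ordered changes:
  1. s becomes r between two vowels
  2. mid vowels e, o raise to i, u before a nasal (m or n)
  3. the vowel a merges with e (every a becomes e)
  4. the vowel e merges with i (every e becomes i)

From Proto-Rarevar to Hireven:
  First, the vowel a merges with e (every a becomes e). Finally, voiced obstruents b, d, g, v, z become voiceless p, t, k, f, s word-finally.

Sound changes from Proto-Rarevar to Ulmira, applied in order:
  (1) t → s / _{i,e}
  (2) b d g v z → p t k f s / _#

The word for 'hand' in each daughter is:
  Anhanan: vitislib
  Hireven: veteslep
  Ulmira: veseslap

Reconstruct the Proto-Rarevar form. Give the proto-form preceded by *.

*veteslab

Position 7: Anhanan has i, Hireven has e, Ulmira has a. Ulmira preserves a here (none of its changes turn any other segment into a), so the proto-segment is *a.
Position 2: Anhanan has i, Hireven has e, Ulmira has e. Ulmira preserves e here (none of its changes turn any other segment into e), so the proto-segment is *e.
Position 4: Anhanan has i, Hireven has e, Ulmira has e. Ulmira preserves e here (none of its changes turn any other segment into e), so the proto-segment is *e.
Continuing position by position gives *veteslab; check it forward:
Anhanan: start from *veteslab.
  rule 1: no change — veteslab
  rule 2: no change — veteslab
  rule 3 (vowel merger): veteslab → vetesleb
  rule 4 (vowel merger): vetesleb → vitislib
  ⇒ Anhanan vitislib
Hireven: *veteslab > vetesleb > veteslep  (by vowel merger, final devoicing)
Ulmira: start from *veteslab.
  rule 1 (palatalisation): veteslab → veseslab
  rule 2 (final devoicing): veseslab → veseslap
  ⇒ Ulmira veseslap
Only *veteslab yields all of Anhanan vitislib, Hireven veteslep, Ulmira veseslap.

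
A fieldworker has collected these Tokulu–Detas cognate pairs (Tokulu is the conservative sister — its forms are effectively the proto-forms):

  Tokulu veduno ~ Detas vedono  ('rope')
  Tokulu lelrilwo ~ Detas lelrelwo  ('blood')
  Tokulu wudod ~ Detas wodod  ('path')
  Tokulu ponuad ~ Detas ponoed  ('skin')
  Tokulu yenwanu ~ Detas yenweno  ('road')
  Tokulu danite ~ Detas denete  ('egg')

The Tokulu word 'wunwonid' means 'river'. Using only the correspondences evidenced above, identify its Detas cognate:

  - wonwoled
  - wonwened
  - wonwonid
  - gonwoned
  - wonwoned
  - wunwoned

veduno ~ vedono — Tokulu u corresponds to Detas o after a consonant, before a nasal.
lelrilwo ~ lelrelwo, danite ~ denete — Tokulu i corresponds to Detas e after a consonant, before a consonant other than r, m, n, p, b, f, v.
Applying these to Tokulu 'wunwonid':
  wunwonid → wonwonid   (u→o after a consonant, before a nasal)
  wonwonid → wonwoned   (i→e after a consonant, before a consonant other than r, m, n, p, b, f, v)
So the Detas cognate is 'wonwoned'.

wonwoned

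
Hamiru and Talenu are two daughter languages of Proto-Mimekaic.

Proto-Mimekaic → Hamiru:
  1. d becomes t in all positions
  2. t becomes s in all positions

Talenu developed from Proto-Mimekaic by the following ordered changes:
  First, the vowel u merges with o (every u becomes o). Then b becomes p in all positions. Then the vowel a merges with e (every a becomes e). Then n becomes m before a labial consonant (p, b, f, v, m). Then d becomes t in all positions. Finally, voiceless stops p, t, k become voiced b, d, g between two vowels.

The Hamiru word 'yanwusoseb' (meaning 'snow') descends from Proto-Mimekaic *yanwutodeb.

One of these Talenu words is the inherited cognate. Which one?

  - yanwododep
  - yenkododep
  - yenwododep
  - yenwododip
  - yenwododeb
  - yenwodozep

yenwododep

Talenu: *yanwutodeb
  yanwutodeb → yanwotodeb   [vowel merger]
  yanwotodeb → yanwotodep   [unconditioned shift]
  yanwotodep → yenwotodep   [vowel merger]
  yenwotodep (rule 4 does not apply)
  yenwotodep → yenwototep   [unconditioned shift]
  yenwototep → yenwododep   [intervocalic voicing]
  giving Talenu yenwododep.
The other candidates each miss or misapply at least one Talenu change.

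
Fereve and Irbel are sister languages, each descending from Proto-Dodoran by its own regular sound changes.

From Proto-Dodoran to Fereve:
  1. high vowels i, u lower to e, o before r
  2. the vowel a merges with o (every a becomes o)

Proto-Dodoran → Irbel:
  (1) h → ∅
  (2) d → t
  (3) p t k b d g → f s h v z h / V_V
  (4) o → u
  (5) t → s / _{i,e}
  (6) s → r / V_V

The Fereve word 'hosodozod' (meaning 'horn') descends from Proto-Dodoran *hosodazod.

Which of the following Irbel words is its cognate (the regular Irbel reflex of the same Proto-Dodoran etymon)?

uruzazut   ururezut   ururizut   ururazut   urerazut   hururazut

ururazut

Irbel: *hosodazod > osodazod > osotazot > ososazot > ususazut > ururazut  (by h-loss, unconditioned shift, intervocalic lenition, vowel merger, rhotacism)
The other candidates each miss or misapply at least one Irbel change.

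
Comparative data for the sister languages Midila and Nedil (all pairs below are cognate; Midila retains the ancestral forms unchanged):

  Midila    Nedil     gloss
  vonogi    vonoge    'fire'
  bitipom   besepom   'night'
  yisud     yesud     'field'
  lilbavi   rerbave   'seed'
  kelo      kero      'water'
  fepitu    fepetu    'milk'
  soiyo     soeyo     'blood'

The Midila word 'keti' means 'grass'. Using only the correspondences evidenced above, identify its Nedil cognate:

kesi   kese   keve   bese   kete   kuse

bitipom ~ besepom — Midila t corresponds to Nedil s between vowels (before a front vowel).
vonogi ~ vonoge, lilbavi ~ rerbave — Midila i corresponds to Nedil e word-finally.
Applying these to Midila 'keti':
  keti → kesi   (t→s between vowels (before a front vowel))
  kesi → kese   (i→e word-finally)
So the Nedil cognate is 'kese'.

kese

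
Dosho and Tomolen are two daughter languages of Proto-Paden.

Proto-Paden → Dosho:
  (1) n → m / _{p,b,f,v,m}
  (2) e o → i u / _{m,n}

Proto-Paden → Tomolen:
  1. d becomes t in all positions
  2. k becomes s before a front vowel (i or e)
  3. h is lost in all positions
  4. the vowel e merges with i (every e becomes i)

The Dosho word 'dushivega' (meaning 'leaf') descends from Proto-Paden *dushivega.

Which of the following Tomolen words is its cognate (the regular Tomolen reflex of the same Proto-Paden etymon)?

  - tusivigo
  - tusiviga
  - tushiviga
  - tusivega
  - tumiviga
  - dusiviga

Tomolen: *dushivega
  dushivega → tushivega   [unconditioned shift]
  tushivega (rule 2 does not apply)
  tushivega → tusivega   [h-loss]
  tusivega → tusiviga   [vowel merger]
  giving Tomolen tusiviga.
Among the options, 'tusiviga' alone shows every Tomolen change applied in order.

tusiviga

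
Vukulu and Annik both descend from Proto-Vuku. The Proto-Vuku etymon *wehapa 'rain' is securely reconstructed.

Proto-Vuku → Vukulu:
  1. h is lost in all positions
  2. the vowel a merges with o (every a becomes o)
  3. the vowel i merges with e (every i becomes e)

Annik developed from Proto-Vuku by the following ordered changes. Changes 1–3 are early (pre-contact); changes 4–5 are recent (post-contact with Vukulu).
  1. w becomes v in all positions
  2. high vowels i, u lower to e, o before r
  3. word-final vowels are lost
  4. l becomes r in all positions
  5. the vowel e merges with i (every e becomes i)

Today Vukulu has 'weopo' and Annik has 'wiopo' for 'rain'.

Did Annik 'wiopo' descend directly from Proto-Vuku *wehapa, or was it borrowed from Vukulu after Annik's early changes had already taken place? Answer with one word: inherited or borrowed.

borrowed

If inherited, *wehapa would pass through all of Annik's changes:
Annik: *wehapa
  wehapa → vehapa   [unconditioned shift]
  vehapa (rule 2 does not apply)
  vehapa → vehap   [apocope]
  vehap (rule 4 does not apply)
  vehap → vihap   [vowel merger]
  giving Annik vihap.
If borrowed from Vukulu 'weopo' after the early changes, it would undergo only the recent ones:
  rule 4 (unconditioned shift): no change (weopo)
  rule 5 (vowel merger): weopo → wiopo
  ⇒ as a loan: wiopo
Annik 'wiopo' matches the loan outcome 'wiopo', not the inherited 'vihap' — it skipped the early Annik changes, so it was borrowed from Vukulu.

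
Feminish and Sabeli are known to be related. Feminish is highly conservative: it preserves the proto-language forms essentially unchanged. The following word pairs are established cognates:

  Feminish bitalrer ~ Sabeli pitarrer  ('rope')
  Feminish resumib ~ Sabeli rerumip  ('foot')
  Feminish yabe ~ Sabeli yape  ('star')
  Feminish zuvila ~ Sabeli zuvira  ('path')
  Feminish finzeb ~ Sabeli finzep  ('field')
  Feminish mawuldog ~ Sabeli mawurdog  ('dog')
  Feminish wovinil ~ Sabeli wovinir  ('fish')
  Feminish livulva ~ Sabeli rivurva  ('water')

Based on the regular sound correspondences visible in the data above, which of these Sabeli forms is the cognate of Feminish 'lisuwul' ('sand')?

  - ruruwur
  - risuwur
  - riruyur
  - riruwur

riruwur

livulva ~ rivurva — Feminish l corresponds to Sabeli r word-initially before a front vowel.
resumib ~ rerumip — Feminish s corresponds to Sabeli r between vowels (before a back vowel).
wovinil ~ wovinir — Feminish l corresponds to Sabeli r word-finally.
Applying these to Feminish 'lisuwul':
  lisuwul → risuwul   (l→r word-initially before a front vowel)
  risuwul → riruwul   (s→r between vowels (before a back vowel))
  riruwul → riruwur   (l→r word-finally)
So the Sabeli cognate is 'riruwur'.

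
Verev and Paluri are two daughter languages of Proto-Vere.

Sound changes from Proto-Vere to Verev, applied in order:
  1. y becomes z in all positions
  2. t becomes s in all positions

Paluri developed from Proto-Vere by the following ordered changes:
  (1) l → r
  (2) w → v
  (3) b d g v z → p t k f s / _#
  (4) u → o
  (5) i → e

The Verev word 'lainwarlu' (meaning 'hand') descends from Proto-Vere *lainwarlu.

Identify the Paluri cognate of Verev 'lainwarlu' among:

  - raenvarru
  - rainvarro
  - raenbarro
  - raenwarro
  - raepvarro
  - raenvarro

raenvarro

Paluri: start from *lainwarlu.
  rule 1 (unconditioned shift): lainwarlu → rainwarru
  rule 2 (unconditioned shift): rainwarru → rainvarru
  rule 3: no change — rainvarru
  rule 4 (vowel merger): rainvarru → rainvarro
  rule 5 (vowel merger): rainvarro → raenvarro
  ⇒ Paluri raenvarro
Among the options, 'raenvarro' alone shows every Paluri change applied in order.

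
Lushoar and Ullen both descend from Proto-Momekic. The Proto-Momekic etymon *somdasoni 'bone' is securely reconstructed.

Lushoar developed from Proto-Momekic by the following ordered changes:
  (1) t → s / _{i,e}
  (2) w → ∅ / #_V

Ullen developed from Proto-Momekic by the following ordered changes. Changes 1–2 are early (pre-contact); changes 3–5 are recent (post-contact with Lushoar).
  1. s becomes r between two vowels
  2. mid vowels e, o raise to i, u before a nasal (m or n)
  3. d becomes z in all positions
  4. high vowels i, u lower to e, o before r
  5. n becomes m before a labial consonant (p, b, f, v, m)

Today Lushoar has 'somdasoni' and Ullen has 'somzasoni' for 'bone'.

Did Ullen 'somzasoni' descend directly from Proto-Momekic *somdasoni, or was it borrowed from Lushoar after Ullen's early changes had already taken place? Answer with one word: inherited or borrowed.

If inherited, *somdasoni would pass through all of Ullen's changes:
Ullen: *somdasoni > somdaroni > sumdaruni > sumzaruni  (by rhotacism, pre-nasal raising, unconditioned shift)
If borrowed from Lushoar 'somdasoni' after the early changes, it would undergo only the recent ones:
  rule 3 (unconditioned shift): somdasoni → somzasoni
  rule 4 (pre-rhotic lowering): no change (somzasoni)
  rule 5 (nasal place assimilation): no change (somzasoni)
  ⇒ as a loan: somzasoni
Ullen 'somzasoni' matches the loan outcome 'somzasoni', not the inherited 'sumzaruni' — it skipped the early Ullen changes, so it was borrowed from Lushoar.

borrowed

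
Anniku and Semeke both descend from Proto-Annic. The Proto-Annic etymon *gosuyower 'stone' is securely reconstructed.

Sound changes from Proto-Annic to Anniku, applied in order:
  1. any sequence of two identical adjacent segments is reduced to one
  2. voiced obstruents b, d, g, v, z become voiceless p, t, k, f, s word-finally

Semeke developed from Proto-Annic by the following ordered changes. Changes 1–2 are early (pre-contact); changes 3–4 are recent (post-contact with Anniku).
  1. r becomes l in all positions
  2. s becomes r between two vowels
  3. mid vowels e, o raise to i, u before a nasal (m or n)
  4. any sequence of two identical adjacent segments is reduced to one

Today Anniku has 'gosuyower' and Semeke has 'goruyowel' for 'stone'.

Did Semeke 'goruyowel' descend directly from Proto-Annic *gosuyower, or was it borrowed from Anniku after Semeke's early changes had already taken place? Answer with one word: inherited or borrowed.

If inherited, *gosuyower would pass through all of Semeke's changes:
Semeke: start from *gosuyower.
  rule 1 (unconditioned shift): gosuyower → gosuyowel
  rule 2 (rhotacism): gosuyowel → goruyowel
  rule 3: no change — goruyowel
  rule 4: no change — goruyowel
  ⇒ Semeke goruyowel
If borrowed from Anniku 'gosuyower' after the early changes, it would undergo only the recent ones:
  rule 3 (pre-nasal raising): no change (gosuyower)
  rule 4 (degemination): no change (gosuyower)
  ⇒ as a loan: gosuyower
Semeke 'goruyowel' matches the inherited outcome exactly, so it is an inherited cognate, not a loan.

inherited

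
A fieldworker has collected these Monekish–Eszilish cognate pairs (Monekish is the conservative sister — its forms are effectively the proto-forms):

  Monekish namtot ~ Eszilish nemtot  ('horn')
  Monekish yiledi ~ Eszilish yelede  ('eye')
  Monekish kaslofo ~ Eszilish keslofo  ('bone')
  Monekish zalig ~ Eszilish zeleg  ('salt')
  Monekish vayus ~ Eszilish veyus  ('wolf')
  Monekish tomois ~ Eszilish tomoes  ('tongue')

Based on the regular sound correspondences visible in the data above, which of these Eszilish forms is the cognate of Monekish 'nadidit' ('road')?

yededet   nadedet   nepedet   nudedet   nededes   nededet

nededet

kaslofo ~ keslofo, zalig ~ zeleg — Monekish a corresponds to Eszilish e after a consonant, before a consonant other than r, m, n, p, b, f, v.
yiledi ~ yelede, zalig ~ zeleg — Monekish i corresponds to Eszilish e after a consonant, before a consonant other than r, m, n, p, b, f, v.
Applying these to Monekish 'nadidit':
  nadidit → nedidit   (a→e after a consonant, before a consonant other than r, m, n, p, b, f, v)
  nedidit → nededit   (i→e after a consonant, before a consonant other than r, m, n, p, b, f, v)
  nededit → nededet   (i→e after a consonant, before a consonant other than r, m, n, p, b, f, v)
So the Eszilish cognate is 'nededet'.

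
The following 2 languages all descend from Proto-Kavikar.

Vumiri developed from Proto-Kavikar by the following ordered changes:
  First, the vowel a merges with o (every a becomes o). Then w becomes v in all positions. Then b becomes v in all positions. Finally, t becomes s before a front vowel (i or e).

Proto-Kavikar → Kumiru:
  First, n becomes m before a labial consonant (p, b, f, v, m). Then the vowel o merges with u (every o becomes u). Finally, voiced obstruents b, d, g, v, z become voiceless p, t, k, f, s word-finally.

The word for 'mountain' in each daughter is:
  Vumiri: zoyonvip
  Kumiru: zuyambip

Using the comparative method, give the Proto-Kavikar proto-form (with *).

Position 4: Vumiri has o, Kumiru has a. Kumiru preserves a here (none of its changes turn any other segment into a), so the proto-segment is *a.
Position 6: Vumiri has v, Kumiru has b. Kumiru preserves b here (none of its changes turn any other segment into b), so the proto-segment is *b.
Position 2: Vumiri has o, Kumiru has u. Taking the neighbouring segments as reconstructed: Vumiri o could go back to *a or *o; Kumiru u could go back to *o or *u — the one source consistent with every daughter is *o.
Continuing position by position gives *zoyanbip; check it forward:
Vumiri: start from *zoyanbip.
  rule 1 (vowel merger): zoyanbip → zoyonbip
  rule 2: no change — zoyonbip
  rule 3 (unconditioned shift): zoyonbip → zoyonvip
  rule 4: no change — zoyonvip
  ⇒ Vumiri zoyonvip
Kumiru: *zoyanbip
  zoyanbip → zoyambip   [nasal place assimilation]
  zoyambip → zuyambip   [vowel merger]
  zuyambip (rule 3 does not apply)
  giving Kumiru zuyambip.
*zoyanbip is the unique common source.

*zoyanbip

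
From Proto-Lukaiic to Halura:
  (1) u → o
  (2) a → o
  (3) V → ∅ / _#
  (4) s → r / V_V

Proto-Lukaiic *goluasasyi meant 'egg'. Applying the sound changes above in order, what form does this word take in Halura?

goloorosy

Halura: start from *goluasasyi.
  rule 1 (vowel merger): goluasasyi → goloasasyi
  rule 2 (vowel merger): goloasasyi → goloososyi
  rule 3 (apocope): goloososyi → goloososy
  rule 4 (rhotacism): goloososy → goloorosy
  ⇒ Halura goloorosy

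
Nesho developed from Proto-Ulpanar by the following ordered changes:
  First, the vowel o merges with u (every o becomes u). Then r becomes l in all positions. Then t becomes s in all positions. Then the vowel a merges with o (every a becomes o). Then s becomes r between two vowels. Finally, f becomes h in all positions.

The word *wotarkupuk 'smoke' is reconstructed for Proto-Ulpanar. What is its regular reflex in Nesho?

wurolkupuk

Nesho: *wotarkupuk > wutarkupuk > wutalkupuk > wusalkupuk > wusolkupuk > wurolkupuk  (by vowel merger, unconditioned shift, unconditioned shift, vowel merger, rhotacism)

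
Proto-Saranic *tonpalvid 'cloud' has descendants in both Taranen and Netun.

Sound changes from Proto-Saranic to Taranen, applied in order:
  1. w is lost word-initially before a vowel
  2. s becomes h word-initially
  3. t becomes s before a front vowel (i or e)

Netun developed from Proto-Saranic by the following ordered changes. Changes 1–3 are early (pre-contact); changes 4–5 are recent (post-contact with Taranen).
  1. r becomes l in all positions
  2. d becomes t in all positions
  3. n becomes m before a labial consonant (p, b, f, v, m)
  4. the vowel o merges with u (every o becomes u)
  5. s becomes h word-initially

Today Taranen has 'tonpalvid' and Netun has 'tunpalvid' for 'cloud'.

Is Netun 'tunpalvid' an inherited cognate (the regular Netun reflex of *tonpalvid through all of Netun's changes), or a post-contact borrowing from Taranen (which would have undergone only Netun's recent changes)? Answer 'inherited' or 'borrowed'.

If inherited, *tonpalvid would pass through all of Netun's changes:
Netun: *tonpalvid
  tonpalvid (rule 1 does not apply)
  tonpalvid → tonpalvit   [unconditioned shift]
  tonpalvit → tompalvit   [nasal place assimilation]
  tompalvit → tumpalvit   [vowel merger]
  tumpalvit (rule 5 does not apply)
  giving Netun tumpalvit.
If borrowed from Taranen 'tonpalvid' after the early changes, it would undergo only the recent ones:
  rule 4 (vowel merger): tonpalvid → tunpalvid
  rule 5 (debuccalisation): no change (tunpalvid)
  ⇒ as a loan: tunpalvid
Netun 'tunpalvid' matches the loan outcome 'tunpalvid', not the inherited 'tumpalvit' — it skipped the early Netun changes, so it was borrowed from Taranen.

borrowed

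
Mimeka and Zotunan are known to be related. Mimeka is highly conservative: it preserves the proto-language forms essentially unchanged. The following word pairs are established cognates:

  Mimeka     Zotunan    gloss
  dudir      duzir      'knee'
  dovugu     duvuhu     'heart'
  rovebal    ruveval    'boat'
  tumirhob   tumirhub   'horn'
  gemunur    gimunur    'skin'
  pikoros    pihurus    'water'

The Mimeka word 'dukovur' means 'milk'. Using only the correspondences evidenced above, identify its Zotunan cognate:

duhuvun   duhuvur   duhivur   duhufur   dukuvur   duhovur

duhuvur

pikoros ~ pihurus — Mimeka k corresponds to Zotunan h between vowels (before a back vowel).
dovugu ~ duvuhu, rovebal ~ ruveval — Mimeka o corresponds to Zotunan u after a consonant, before a labial obstruent.
Applying these to Mimeka 'dukovur':
  dukovur → duhovur   (k→h between vowels (before a back vowel))
  duhovur → duhuvur   (o→u after a consonant, before a labial obstruent)
So the Zotunan cognate is 'duhuvur'.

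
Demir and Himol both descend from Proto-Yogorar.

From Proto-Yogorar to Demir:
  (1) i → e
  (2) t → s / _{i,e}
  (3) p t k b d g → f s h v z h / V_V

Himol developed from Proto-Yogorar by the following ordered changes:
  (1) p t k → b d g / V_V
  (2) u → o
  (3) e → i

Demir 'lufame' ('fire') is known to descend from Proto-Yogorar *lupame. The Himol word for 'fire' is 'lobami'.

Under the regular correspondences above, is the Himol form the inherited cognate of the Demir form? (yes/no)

yes

Derive the expected Himol reflex of *lupame:
Himol: start from *lupame.
  rule 1 (intervocalic voicing): lupame → lubame
  rule 2 (vowel merger): lubame → lobame
  rule 3 (vowel merger): lobame → lobami
  ⇒ Himol lobami
Himol 'lobami' matches the regular reflex exactly, so the pair is cognate.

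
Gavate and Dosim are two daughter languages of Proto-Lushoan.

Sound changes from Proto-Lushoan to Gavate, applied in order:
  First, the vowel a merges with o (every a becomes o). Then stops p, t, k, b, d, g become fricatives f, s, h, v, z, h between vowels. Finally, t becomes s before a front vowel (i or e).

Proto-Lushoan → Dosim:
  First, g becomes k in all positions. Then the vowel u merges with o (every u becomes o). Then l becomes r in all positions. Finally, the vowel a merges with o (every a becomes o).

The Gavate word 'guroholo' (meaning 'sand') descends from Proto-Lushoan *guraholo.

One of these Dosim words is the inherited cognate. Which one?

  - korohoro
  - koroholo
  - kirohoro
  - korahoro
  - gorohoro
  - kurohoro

korohoro

Dosim: start from *guraholo.
  rule 1 (unconditioned shift): guraholo → kuraholo
  rule 2 (vowel merger): kuraholo → koraholo
  rule 3 (unconditioned shift): koraholo → korahoro
  rule 4 (vowel merger): korahoro → korohoro
  ⇒ Dosim korohoro
Only 'korohoro' matches the regular Dosim development of *guraholo.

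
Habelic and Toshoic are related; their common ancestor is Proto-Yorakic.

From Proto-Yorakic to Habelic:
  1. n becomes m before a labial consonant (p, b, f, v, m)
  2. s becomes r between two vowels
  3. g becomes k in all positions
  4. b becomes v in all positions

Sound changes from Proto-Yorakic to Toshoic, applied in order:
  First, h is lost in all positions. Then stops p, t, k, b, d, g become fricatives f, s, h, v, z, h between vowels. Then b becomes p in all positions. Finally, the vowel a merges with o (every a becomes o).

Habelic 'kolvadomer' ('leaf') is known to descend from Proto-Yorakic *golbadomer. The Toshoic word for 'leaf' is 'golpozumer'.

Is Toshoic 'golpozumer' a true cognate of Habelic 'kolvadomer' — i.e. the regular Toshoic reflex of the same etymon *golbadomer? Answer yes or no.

Derive the expected Toshoic reflex of *golbadomer:
Toshoic: *golbadomer > golbazomer > golpazomer > golpozomer  (by intervocalic lenition, unconditioned shift, vowel merger)
The regular Toshoic reflex would be 'golpozomer', but the attested form is 'golpozumer'. The correspondence is irregular, so they are not cognates (the Toshoic form has a different source).

no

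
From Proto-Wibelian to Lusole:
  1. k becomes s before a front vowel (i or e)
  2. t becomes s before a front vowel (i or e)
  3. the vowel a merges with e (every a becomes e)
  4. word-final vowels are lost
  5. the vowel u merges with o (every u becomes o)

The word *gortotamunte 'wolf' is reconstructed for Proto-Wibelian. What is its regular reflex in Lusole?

gortotemons

Lusole: start from *gortotamunte.
  rule 1: no change — gortotamunte
  rule 2 (palatalisation): gortotamunte → gortotamunse
  rule 3 (vowel merger): gortotamunse → gortotemunse
  rule 4 (apocope): gortotemunse → gortotemuns
  rule 5 (vowel merger): gortotemuns → gortotemons
  ⇒ Lusole gortotemons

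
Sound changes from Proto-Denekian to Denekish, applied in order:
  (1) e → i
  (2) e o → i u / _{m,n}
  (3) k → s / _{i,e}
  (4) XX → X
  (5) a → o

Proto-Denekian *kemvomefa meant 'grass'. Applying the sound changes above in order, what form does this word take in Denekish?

simvumifo

Denekish: *kemvomefa
  kemvomefa → kimvomifa   [vowel merger]
  kimvomifa → kimvumifa   [pre-nasal raising]
  kimvumifa → simvumifa   [palatalisation]
  simvumifa (rule 4 does not apply)
  simvumifa → simvumifo   [vowel merger]
  giving Denekish simvumifo.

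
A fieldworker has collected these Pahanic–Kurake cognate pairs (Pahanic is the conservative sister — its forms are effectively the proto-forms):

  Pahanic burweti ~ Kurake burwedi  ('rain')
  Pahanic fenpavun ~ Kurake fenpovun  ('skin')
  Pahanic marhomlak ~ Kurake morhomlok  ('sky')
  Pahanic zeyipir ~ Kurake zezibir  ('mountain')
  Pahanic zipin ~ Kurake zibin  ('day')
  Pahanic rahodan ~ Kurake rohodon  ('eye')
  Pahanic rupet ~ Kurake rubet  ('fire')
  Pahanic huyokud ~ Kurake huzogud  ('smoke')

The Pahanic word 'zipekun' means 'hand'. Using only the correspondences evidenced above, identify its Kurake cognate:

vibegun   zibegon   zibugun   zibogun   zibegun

rupet ~ rubet — Pahanic p corresponds to Kurake b between vowels (before a front vowel).
huyokud ~ huzogud — Pahanic k corresponds to Kurake g between vowels (before a back vowel).
Applying these to Pahanic 'zipekun':
  zipekun → zibekun   (p→b between vowels (before a front vowel))
  zibekun → zibegun   (k→g between vowels (before a back vowel))
So the Kurake cognate is 'zibegun'.

zibegun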